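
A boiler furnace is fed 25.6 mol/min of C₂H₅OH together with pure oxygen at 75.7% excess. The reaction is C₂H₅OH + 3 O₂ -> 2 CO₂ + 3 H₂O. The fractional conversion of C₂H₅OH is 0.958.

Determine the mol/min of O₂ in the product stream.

61.4 mol/min

Stoichiometric O₂ = 3 × 25.6 = 76.8 mol/min; O₂ fed = 76.8 × 1.757 = 134.9 mol/min.
Fuel reacted = 0.958 × 25.6 → ξ = 24.52 mol/min.
Outlet (n = n₀ + ν ξ):
  C₂H₅OH: 25.6 − 1(24.52) = 1.075
  O₂: 134.9 − 3(24.52) = 61.36
  CO₂: 0 + 2(24.52) = 49.05
  H₂O: 0 + 3(24.52) = 73.57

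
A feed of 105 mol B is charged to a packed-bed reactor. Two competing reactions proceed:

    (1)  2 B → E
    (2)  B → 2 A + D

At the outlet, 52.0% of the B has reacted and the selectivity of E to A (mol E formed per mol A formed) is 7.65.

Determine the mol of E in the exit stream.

26.4 mol

Conversion of B: B consumed = 0.52 × 105 = 54.6 mol = 2ξ₁ + 1ξ₂.
Selectivity: 1ξ₁ / (2ξ₂) = 7.65 → ξ₁ = 15.3 ξ₂.
Substitute: (2·15.3 + 1) ξ₂ = 54.6 → ξ₂ = 1.728 mol, ξ₁ = 26.44 mol.
Outlet amounts (n = n₀ + Σ ν·ξ):
  B: 105 − 2(26.44) − 1(1.728) = 50.4
  E: 0 + 1(26.44) = 26.44
  A: 0 + 2(1.728) = 3.456
  D: 0 + 1(1.728) = 1.728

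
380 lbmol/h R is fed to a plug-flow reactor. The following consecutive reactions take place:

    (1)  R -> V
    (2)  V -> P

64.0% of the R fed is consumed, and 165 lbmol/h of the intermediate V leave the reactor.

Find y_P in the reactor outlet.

0.206

Conversion of R: R consumed = 1ξ₁ = 0.64 × 380 → ξ₁ = 243.2 lbmol/h.
V balance: n_V = 0 + 1ξ₁ − 1ξ₂ = 165 → ξ₂ = (1·243.2 − 165)/1 = 78.2 lbmol/h.
Outlet amounts (n = n₀ + Σ ν·ξ):
  R: 380 − 1(243.2) = 136.8
  V: 0 + 1(243.2) − 1(78.2) = 165
  P: 0 + 1(78.2) = 78.2
Total out = 380 lbmol/h; y_P = 78.2 / 380 = 0.2058.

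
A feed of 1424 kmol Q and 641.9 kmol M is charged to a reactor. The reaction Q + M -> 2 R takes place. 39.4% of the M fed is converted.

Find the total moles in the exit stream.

M reacted = 0.394 × 641.9 = 252.9 kmol; ν_M = −1, so ξ = 252.9/1 = 252.9 kmol.
Outlet amounts (n = n₀ + ν ξ):
  Q: 1424 − 1(252.9) = 1171
  M: 641.9 − 1(252.9) = 389
  R: 0 + 2(252.9) = 505.8
Total out = 1171 + 389 + 505.8 = 2066 kmol.

2070 kmol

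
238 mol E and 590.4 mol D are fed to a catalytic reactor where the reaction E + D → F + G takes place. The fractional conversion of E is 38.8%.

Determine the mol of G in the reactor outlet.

92.3 mol

E reacted = 0.388 × 238 = 92.34 mol; ν_E = −1, so ξ = 92.34/1 = 92.34 mol.
Outlet amounts (n = n₀ + ν ξ):
  E: 238 − 1(92.34) = 145.7
  D: 590.4 − 1(92.34) = 498.1
  F: 0 + 1(92.34) = 92.34
  G: 0 + 1(92.34) = 92.34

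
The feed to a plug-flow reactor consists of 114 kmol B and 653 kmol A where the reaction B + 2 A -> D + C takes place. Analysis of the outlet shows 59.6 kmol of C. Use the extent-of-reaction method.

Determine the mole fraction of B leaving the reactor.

For C: n = n₀ + 1ξ → 59.6 = 0 + 1ξ, giving ξ = 59.6 kmol.
Outlet amounts (n = n₀ + ν ξ):
  B: 114 − 1(59.6) = 54.4
  A: 653 − 2(59.6) = 533.8
  D: 0 + 1(59.6) = 59.6
  C: 0 + 1(59.6) = 59.6
Total out = 707.4 kmol; y_B = 54.4 / 707.4 = 0.0769.

0.0769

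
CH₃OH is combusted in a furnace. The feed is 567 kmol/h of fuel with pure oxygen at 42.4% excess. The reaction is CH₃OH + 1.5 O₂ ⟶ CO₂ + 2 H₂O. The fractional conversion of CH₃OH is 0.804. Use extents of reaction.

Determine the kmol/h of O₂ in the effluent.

Stoichiometric O₂ = 1.5 × 567 = 850.5 kmol/h; O₂ fed = 850.5 × 1.424 = 1211 kmol/h.
Fuel reacted = 0.804 × 567 → ξ = 455.9 kmol/h.
Outlet (n = n₀ + ν ξ):
  CH₃OH: 567 − 1(455.9) = 111.1
  O₂: 1211 − 1.5(455.9) = 527.3
  CO₂: 0 + 1(455.9) = 455.9
  H₂O: 0 + 2(455.9) = 911.7

527 kmol/h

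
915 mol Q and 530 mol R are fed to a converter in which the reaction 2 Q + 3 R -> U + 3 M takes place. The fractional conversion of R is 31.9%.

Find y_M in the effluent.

R reacted = 0.319 × 530 = 169.1 mol; ν_R = −3, so ξ = 169.1/3 = 56.36 mol.
Outlet amounts (n = n₀ + ν ξ):
  Q: 915 − 2(56.36) = 802.3
  R: 530 − 3(56.36) = 360.9
  U: 0 + 1(56.36) = 56.36
  M: 0 + 3(56.36) = 169.1
Total out = 1389 mol; y_M = 169.1 / 1389 = 0.1218.

0.122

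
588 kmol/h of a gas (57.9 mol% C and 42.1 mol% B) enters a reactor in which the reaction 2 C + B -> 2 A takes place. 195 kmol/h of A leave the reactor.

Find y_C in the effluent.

0.297

For A: n = n₀ + 2ξ → 195 = 0 + 2ξ, giving ξ = 97.5 kmol/h.
Outlet amounts (n = n₀ + ν ξ):
  C: 340.5 − 2(97.5) = 145.5
  B: 247.5 − 1(97.5) = 150
  A: 0 + 2(97.5) = 195
Total out = 490.5 kmol/h; y_C = 145.5 / 490.5 = 0.2965.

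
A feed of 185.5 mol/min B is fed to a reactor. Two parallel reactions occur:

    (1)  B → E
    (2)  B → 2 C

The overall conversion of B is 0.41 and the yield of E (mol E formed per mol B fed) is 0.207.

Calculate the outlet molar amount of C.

75.3 mol/min

Yield of E: 1ξ₁ / 185.5 = 0.207 → ξ₁ = 38.4 mol/min.
Conversion of B: 1ξ₁ + 1ξ₂ = 0.41 × 185.5 = 76.05 → ξ₂ = 37.66 mol/min.
Outlet amounts (n = n₀ + Σ ν·ξ):
  B: 185.5 − 1(38.4) − 1(37.66) = 109.4
  E: 0 + 1(38.4) = 38.4
  C: 0 + 2(37.66) = 75.31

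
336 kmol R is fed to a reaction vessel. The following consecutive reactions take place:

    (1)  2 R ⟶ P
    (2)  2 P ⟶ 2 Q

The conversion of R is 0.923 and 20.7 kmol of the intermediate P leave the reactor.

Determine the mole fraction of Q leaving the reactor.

0.743

Conversion of R: R consumed = 2ξ₁ = 0.923 × 336 → ξ₁ = 155.1 kmol.
P balance: n_P = 0 + 1ξ₁ − 2ξ₂ = 20.7 → ξ₂ = (1·155.1 − 20.7)/2 = 67.18 kmol.
Outlet amounts (n = n₀ + Σ ν·ξ):
  R: 336 − 2(155.1) = 25.87
  P: 0 + 1(155.1) − 2(67.18) = 20.7
  Q: 0 + 2(67.18) = 134.4
Total out = 180.9 kmol; y_Q = 134.4 / 180.9 = 0.7426.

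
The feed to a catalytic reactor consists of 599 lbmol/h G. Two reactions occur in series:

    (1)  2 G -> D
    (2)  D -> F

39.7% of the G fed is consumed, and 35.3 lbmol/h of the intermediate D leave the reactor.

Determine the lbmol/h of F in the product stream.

83.6 lbmol/h

Conversion of G: G consumed = 2ξ₁ = 0.397 × 599 → ξ₁ = 118.9 lbmol/h.
D balance: n_D = 0 + 1ξ₁ − 1ξ₂ = 35.3 → ξ₂ = (1·118.9 − 35.3)/1 = 83.6 lbmol/h.
Outlet amounts (n = n₀ + Σ ν·ξ):
  G: 599 − 2(118.9) = 361.2
  D: 0 + 1(118.9) − 1(83.6) = 35.3
  F: 0 + 1(83.6) = 83.6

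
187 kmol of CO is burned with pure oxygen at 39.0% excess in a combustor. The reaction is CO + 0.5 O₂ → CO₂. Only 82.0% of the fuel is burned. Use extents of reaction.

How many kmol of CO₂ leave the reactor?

Stoichiometric O₂ = 0.5 × 187 = 93.5 kmol; O₂ fed = 93.5 × 1.390 = 130 kmol.
Fuel reacted = 0.82 × 187 → ξ = 153.3 kmol.
Outlet (n = n₀ + ν ξ):
  CO: 187 − 1(153.3) = 33.66
  O₂: 130 − 0.5(153.3) = 53.3
  CO₂: 0 + 1(153.3) = 153.3

153 kmol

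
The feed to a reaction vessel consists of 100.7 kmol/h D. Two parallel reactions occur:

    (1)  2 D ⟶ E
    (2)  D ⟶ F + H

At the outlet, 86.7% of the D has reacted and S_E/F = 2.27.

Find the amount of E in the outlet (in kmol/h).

Conversion of D: D consumed = 0.867 × 100.7 = 87.31 kmol/h = 2ξ₁ + 1ξ₂.
Selectivity: 1ξ₁ / (1ξ₂) = 2.27 → ξ₁ = 2.27 ξ₂.
Substitute: (2·2.27 + 1) ξ₂ = 87.31 → ξ₂ = 15.76 kmol/h, ξ₁ = 35.77 kmol/h.
Outlet amounts (n = n₀ + Σ ν·ξ):
  D: 100.7 − 2(35.77) − 1(15.76) = 13.39
  E: 0 + 1(35.77) = 35.77
  F: 0 + 1(15.76) = 15.76
  H: 0 + 1(15.76) = 15.76

35.8 kmol/h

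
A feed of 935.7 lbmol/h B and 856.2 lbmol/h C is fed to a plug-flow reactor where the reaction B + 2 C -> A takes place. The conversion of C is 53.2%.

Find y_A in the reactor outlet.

C reacted = 0.532 × 856.2 = 455.5 lbmol/h; ν_C = −2, so ξ = 455.5/2 = 227.7 lbmol/h.
Outlet amounts (n = n₀ + ν ξ):
  B: 935.7 − 1(227.7) = 708
  C: 856.2 − 2(227.7) = 400.7
  A: 0 + 1(227.7) = 227.7
Total out = 1336 lbmol/h; y_A = 227.7 / 1336 = 0.1704.

0.17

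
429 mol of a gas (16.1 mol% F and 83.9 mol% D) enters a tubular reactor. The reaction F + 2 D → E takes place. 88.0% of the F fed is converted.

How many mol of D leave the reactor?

238 mol

F reacted = 0.88 × 69.07 = 60.78 mol; ν_F = −1, so ξ = 60.78/1 = 60.78 mol.
Outlet amounts (n = n₀ + ν ξ):
  F: 69.07 − 1(60.78) = 8.288
  D: 359.9 − 2(60.78) = 238.4
  E: 0 + 1(60.78) = 60.78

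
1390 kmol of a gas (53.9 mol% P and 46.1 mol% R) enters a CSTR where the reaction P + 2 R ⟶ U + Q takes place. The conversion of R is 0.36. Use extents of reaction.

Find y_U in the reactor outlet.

0.0905

R reacted = 0.36 × 640.8 = 230.7 kmol; ν_R = −2, so ξ = 230.7/2 = 115.3 kmol.
Outlet amounts (n = n₀ + ν ξ):
  P: 749.2 − 1(115.3) = 633.9
  R: 640.8 − 2(115.3) = 410.1
  U: 0 + 1(115.3) = 115.3
  Q: 0 + 1(115.3) = 115.3
Total out = 1275 kmol; y_U = 115.3 / 1275 = 0.09049.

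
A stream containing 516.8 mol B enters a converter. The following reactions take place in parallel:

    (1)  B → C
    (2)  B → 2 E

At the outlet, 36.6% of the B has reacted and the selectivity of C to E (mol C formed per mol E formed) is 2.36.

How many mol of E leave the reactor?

Conversion of B: B consumed = 0.366 × 516.8 = 189.1 mol = 1ξ₁ + 1ξ₂.
Selectivity: 1ξ₁ / (2ξ₂) = 2.36 → ξ₁ = 4.72 ξ₂.
Substitute: (1·4.72 + 1) ξ₂ = 189.1 → ξ₂ = 33.07 mol, ξ₁ = 156.1 mol.
Outlet amounts (n = n₀ + Σ ν·ξ):
  B: 516.8 − 1(156.1) − 1(33.07) = 327.7
  C: 0 + 1(156.1) = 156.1
  E: 0 + 2(33.07) = 66.14

66.1 mol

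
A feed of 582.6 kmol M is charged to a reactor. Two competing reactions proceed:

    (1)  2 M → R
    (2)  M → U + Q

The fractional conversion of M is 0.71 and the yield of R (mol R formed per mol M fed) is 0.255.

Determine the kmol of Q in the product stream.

Yield of R: 1ξ₁ / 582.6 = 0.255 → ξ₁ = 148.6 kmol.
Conversion of M: 2ξ₁ + 1ξ₂ = 0.71 × 582.6 = 413.6 → ξ₂ = 116.5 kmol.
Outlet amounts (n = n₀ + Σ ν·ξ):
  M: 582.6 − 2(148.6) − 1(116.5) = 169
  R: 0 + 1(148.6) = 148.6
  U: 0 + 1(116.5) = 116.5
  Q: 0 + 1(116.5) = 116.5

117 kmol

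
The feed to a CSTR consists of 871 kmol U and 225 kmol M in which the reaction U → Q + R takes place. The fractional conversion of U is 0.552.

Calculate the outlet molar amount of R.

481 kmol

U reacted = 0.552 × 871 = 480.8 kmol; ν_U = −1, so ξ = 480.8/1 = 480.8 kmol.
Outlet amounts (n = n₀ + ν ξ):
  U: 871 − 1(480.8) = 390.2
  Q: 0 + 1(480.8) = 480.8
  R: 0 + 1(480.8) = 480.8
  M: 225 (inert)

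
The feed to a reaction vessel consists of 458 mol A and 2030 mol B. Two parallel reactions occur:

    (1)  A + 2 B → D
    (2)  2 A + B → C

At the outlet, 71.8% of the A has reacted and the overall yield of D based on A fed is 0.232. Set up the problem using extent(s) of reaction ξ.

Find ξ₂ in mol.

Yield of D: 1ξ₁ / 458 = 0.232 → ξ₁ = 106.3 mol.
Conversion of A: 1ξ₁ + 2ξ₂ = 0.718 × 458 = 328.8 → ξ₂ = 111.3 mol.
Outlet amounts (n = n₀ + Σ ν·ξ):
  A: 458 − 1(106.3) − 2(111.3) = 129.2
  B: 2030 − 2(106.3) − 1(111.3) = 1706
  D: 0 + 1(106.3) = 106.3
  C: 0 + 1(111.3) = 111.3

ξ₂ = 111 mol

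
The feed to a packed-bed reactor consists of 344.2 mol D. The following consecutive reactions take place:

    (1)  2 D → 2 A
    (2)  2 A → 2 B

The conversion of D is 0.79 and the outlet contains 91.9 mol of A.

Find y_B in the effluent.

Conversion of D: D consumed = 2ξ₁ = 0.79 × 344.2 → ξ₁ = 136 mol.
A balance: n_A = 0 + 2ξ₁ − 2ξ₂ = 91.9 → ξ₂ = (2·136 − 91.9)/2 = 90.01 mol.
Outlet amounts (n = n₀ + Σ ν·ξ):
  D: 344.2 − 2(136) = 72.28
  A: 0 + 2(136) − 2(90.01) = 91.9
  B: 0 + 2(90.01) = 180
Total out = 344.2 mol; y_B = 180 / 344.2 = 0.523.

0.523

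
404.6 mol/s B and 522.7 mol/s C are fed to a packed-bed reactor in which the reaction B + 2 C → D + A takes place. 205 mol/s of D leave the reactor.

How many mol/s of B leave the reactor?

For D: n = n₀ + 1ξ → 205 = 0 + 1ξ, giving ξ = 205 mol/s.
Outlet amounts (n = n₀ + ν ξ):
  B: 404.6 − 1(205) = 199.6
  C: 522.7 − 2(205) = 112.7
  D: 0 + 1(205) = 205
  A: 0 + 1(205) = 205

200 mol/s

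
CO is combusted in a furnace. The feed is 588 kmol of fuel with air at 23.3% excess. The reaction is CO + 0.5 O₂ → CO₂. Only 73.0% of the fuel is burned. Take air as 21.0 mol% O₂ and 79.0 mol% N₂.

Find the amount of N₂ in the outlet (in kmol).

Stoichiometric O₂ = 0.5 × 588 = 294 kmol; O₂ fed = 294 × 1.233 = 362.5 kmol.
N₂ fed = 362.5 × 79/21 = 1364 kmol.
Fuel reacted = 0.73 × 588 → ξ = 429.2 kmol.
Outlet (n = n₀ + ν ξ):
  CO: 588 − 1(429.2) = 158.8
  O₂: 362.5 − 0.5(429.2) = 147.9
  N₂: 1364 (inert)
  CO₂: 0 + 1(429.2) = 429.2

1360 kmol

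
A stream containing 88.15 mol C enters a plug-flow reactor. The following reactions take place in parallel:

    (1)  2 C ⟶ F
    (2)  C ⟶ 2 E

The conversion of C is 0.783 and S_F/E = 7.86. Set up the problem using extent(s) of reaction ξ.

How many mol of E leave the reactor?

Conversion of C: C consumed = 0.783 × 88.15 = 69.02 mol = 2ξ₁ + 1ξ₂.
Selectivity: 1ξ₁ / (2ξ₂) = 7.86 → ξ₁ = 15.72 ξ₂.
Substitute: (2·15.72 + 1) ξ₂ = 69.02 → ξ₂ = 2.128 mol, ξ₁ = 33.45 mol.
Outlet amounts (n = n₀ + Σ ν·ξ):
  C: 88.15 − 2(33.45) − 1(2.128) = 19.13
  F: 0 + 1(33.45) = 33.45
  E: 0 + 2(2.128) = 4.255

4.26 mol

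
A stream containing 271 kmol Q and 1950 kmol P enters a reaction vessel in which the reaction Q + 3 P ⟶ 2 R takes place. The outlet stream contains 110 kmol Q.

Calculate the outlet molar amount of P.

For Q: n = n₀ − 1ξ → 110 = 271 − 1ξ, giving ξ = 161 kmol.
Outlet amounts (n = n₀ + ν ξ):
  Q: 271 − 1(161) = 110
  P: 1950 − 3(161) = 1467
  R: 0 + 2(161) = 322

1470 kmol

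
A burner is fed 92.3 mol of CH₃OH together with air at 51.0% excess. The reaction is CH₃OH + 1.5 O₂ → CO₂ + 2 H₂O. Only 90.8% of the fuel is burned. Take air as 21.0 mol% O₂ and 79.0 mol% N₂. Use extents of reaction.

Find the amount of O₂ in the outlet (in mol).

Stoichiometric O₂ = 1.5 × 92.3 = 138.4 mol; O₂ fed = 138.4 × 1.510 = 209.1 mol.
N₂ fed = 209.1 × 79/21 = 786.5 mol.
Fuel reacted = 0.908 × 92.3 → ξ = 83.81 mol.
Outlet (n = n₀ + ν ξ):
  CH₃OH: 92.3 − 1(83.81) = 8.492
  O₂: 209.1 − 1.5(83.81) = 83.35
  N₂: 786.5 (inert)
  CO₂: 0 + 1(83.81) = 83.81
  H₂O: 0 + 2(83.81) = 167.6

83.3 mol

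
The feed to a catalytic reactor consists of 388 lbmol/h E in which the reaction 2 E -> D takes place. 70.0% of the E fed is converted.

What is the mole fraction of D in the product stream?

E reacted = 0.7 × 388 = 271.6 lbmol/h; ν_E = −2, so ξ = 271.6/2 = 135.8 lbmol/h.
Outlet amounts (n = n₀ + ν ξ):
  E: 388 − 2(135.8) = 116.4
  D: 0 + 1(135.8) = 135.8
Total out = 252.2 lbmol/h; y_D = 135.8 / 252.2 = 0.5385.

0.538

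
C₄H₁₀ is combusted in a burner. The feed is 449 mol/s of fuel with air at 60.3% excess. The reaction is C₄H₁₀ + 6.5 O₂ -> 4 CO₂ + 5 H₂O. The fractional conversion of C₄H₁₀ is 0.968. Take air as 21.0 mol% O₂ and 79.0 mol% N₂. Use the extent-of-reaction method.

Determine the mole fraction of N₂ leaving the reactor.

Stoichiometric O₂ = 6.5 × 449 = 2918 mol/s; O₂ fed = 2918 × 1.603 = 4678 mol/s.
N₂ fed = 4678 × 79/21 = 17600 mol/s.
Fuel reacted = 0.968 × 449 → ξ = 434.6 mol/s.
Outlet (n = n₀ + ν ξ):
  C₄H₁₀: 449 − 1(434.6) = 14.37
  O₂: 4678 − 6.5(434.6) = 1853
  N₂: 17600 (inert)
  CO₂: 0 + 4(434.6) = 1739
  H₂O: 0 + 5(434.6) = 2173
Total out = 23380 mol/s; y_N₂ = 17600 / 23380 = 0.7528.

0.753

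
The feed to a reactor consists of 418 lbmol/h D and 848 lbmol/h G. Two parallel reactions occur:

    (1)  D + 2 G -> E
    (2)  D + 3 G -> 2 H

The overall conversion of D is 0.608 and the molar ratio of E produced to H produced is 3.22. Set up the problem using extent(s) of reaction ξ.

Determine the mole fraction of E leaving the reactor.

0.29

Conversion of D: D consumed = 0.608 × 418 = 254.1 lbmol/h = 1ξ₁ + 1ξ₂.
Selectivity: 1ξ₁ / (2ξ₂) = 3.22 → ξ₁ = 6.44 ξ₂.
Substitute: (1·6.44 + 1) ξ₂ = 254.1 → ξ₂ = 34.16 lbmol/h, ξ₁ = 220 lbmol/h.
Outlet amounts (n = n₀ + Σ ν·ξ):
  D: 418 − 1(220) − 1(34.16) = 163.9
  G: 848 − 2(220) − 3(34.16) = 305.6
  E: 0 + 1(220) = 220
  H: 0 + 2(34.16) = 68.32
Total out = 757.7 lbmol/h; y_E = 220 / 757.7 = 0.2903.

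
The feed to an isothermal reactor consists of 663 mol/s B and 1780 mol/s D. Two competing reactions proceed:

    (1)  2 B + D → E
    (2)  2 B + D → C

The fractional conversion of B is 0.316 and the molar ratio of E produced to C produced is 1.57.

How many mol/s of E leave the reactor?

64 mol/s

Conversion of B: B consumed = 0.316 × 663 = 209.5 mol/s = 2ξ₁ + 2ξ₂.
Selectivity: 1ξ₁ / (1ξ₂) = 1.57 → ξ₁ = 1.57 ξ₂.
Substitute: (2·1.57 + 2) ξ₂ = 209.5 → ξ₂ = 40.76 mol/s, ξ₁ = 63.99 mol/s.
Outlet amounts (n = n₀ + Σ ν·ξ):
  B: 663 − 2(63.99) − 2(40.76) = 453.5
  D: 1780 − 1(63.99) − 1(40.76) = 1675
  E: 0 + 1(63.99) = 63.99
  C: 0 + 1(40.76) = 40.76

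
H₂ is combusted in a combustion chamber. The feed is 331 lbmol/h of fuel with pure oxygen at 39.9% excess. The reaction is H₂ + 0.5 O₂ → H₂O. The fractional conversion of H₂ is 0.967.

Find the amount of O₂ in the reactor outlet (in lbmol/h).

71.5 lbmol/h

Stoichiometric O₂ = 0.5 × 331 = 165.5 lbmol/h; O₂ fed = 165.5 × 1.399 = 231.5 lbmol/h.
Fuel reacted = 0.967 × 331 → ξ = 320.1 lbmol/h.
Outlet (n = n₀ + ν ξ):
  H₂: 331 − 1(320.1) = 10.92
  O₂: 231.5 − 0.5(320.1) = 71.5
  H₂O: 0 + 1(320.1) = 320.1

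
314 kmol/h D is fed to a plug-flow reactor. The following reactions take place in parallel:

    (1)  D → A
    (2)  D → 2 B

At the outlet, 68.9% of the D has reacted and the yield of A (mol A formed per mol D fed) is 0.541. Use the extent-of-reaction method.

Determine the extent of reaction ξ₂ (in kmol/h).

ξ₂ = 46.5 kmol/h

Yield of A: 1ξ₁ / 314 = 0.541 → ξ₁ = 169.9 kmol/h.
Conversion of D: 1ξ₁ + 1ξ₂ = 0.689 × 314 = 216.3 → ξ₂ = 46.47 kmol/h.
Outlet amounts (n = n₀ + Σ ν·ξ):
  D: 314 − 1(169.9) − 1(46.47) = 97.65
  A: 0 + 1(169.9) = 169.9
  B: 0 + 2(46.47) = 92.94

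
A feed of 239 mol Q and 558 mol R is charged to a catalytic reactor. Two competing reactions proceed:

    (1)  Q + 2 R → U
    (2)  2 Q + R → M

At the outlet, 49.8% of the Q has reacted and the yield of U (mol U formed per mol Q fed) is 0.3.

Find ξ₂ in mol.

ξ₂ = 23.7 mol

Yield of U: 1ξ₁ / 239 = 0.3 → ξ₁ = 71.7 mol.
Conversion of Q: 1ξ₁ + 2ξ₂ = 0.498 × 239 = 119 → ξ₂ = 23.66 mol.
Outlet amounts (n = n₀ + Σ ν·ξ):
  Q: 239 − 1(71.7) − 2(23.66) = 120
  R: 558 − 2(71.7) − 1(23.66) = 390.9
  U: 0 + 1(71.7) = 71.7
  M: 0 + 1(23.66) = 23.66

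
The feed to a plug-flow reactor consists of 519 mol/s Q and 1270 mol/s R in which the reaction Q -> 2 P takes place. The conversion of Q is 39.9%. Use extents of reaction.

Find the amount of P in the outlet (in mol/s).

Q reacted = 0.399 × 519 = 207.1 mol/s; ν_Q = −1, so ξ = 207.1/1 = 207.1 mol/s.
Outlet amounts (n = n₀ + ν ξ):
  Q: 519 − 1(207.1) = 311.9
  P: 0 + 2(207.1) = 414.2
  R: 1270 (inert)

414 mol/s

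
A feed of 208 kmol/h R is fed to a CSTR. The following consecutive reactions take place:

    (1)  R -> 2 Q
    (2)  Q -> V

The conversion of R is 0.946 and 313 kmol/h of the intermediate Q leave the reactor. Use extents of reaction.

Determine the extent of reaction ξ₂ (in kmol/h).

ξ₂ = 80.5 kmol/h

Conversion of R: R consumed = 1ξ₁ = 0.946 × 208 → ξ₁ = 196.8 kmol/h.
Q balance: n_Q = 0 + 2ξ₁ − 1ξ₂ = 313 → ξ₂ = (2·196.8 − 313)/1 = 80.54 kmol/h.
Outlet amounts (n = n₀ + Σ ν·ξ):
  R: 208 − 1(196.8) = 11.23
  Q: 0 + 2(196.8) − 1(80.54) = 313
  V: 0 + 1(80.54) = 80.54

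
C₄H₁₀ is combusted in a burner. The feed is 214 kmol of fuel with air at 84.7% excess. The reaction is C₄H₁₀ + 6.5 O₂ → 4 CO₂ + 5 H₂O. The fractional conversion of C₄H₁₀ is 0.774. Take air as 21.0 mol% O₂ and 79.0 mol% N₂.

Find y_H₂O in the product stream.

Stoichiometric O₂ = 6.5 × 214 = 1391 kmol; O₂ fed = 1391 × 1.847 = 2569 kmol.
N₂ fed = 2569 × 79/21 = 9665 kmol.
Fuel reacted = 0.774 × 214 → ξ = 165.6 kmol.
Outlet (n = n₀ + ν ξ):
  C₄H₁₀: 214 − 1(165.6) = 48.36
  O₂: 2569 − 6.5(165.6) = 1493
  N₂: 9665 (inert)
  CO₂: 0 + 4(165.6) = 662.5
  H₂O: 0 + 5(165.6) = 828.2
Total out = 12700 kmol; y_H₂O = 828.2 / 12700 = 0.06523.

0.0652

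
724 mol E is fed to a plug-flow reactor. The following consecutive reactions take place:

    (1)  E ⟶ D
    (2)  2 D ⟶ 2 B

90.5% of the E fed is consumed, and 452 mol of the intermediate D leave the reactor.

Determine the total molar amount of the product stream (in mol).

724 mol

Conversion of E: E consumed = 1ξ₁ = 0.905 × 724 → ξ₁ = 655.2 mol.
D balance: n_D = 0 + 1ξ₁ − 2ξ₂ = 452 → ξ₂ = (1·655.2 − 452)/2 = 101.6 mol.
Outlet amounts (n = n₀ + Σ ν·ξ):
  E: 724 − 1(655.2) = 68.78
  D: 0 + 1(655.2) − 2(101.6) = 452
  B: 0 + 2(101.6) = 203.2
Total out = 68.78 + 452 + 203.2 = 724 mol.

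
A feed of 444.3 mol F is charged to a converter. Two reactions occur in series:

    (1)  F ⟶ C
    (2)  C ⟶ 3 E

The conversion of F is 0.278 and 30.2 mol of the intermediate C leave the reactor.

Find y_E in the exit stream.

0.444

Conversion of F: F consumed = 1ξ₁ = 0.278 × 444.3 → ξ₁ = 123.5 mol.
C balance: n_C = 0 + 1ξ₁ − 1ξ₂ = 30.2 → ξ₂ = (1·123.5 − 30.2)/1 = 93.32 mol.
Outlet amounts (n = n₀ + Σ ν·ξ):
  F: 444.3 − 1(123.5) = 320.8
  C: 0 + 1(123.5) − 1(93.32) = 30.2
  E: 0 + 3(93.32) = 279.9
Total out = 630.9 mol; y_E = 279.9 / 630.9 = 0.4437.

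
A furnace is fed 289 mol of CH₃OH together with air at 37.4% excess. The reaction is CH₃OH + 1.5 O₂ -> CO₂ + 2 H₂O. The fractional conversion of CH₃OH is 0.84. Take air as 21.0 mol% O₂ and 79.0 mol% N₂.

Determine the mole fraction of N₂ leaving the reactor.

Stoichiometric O₂ = 1.5 × 289 = 433.5 mol; O₂ fed = 433.5 × 1.374 = 595.6 mol.
N₂ fed = 595.6 × 79/21 = 2241 mol.
Fuel reacted = 0.84 × 289 → ξ = 242.8 mol.
Outlet (n = n₀ + ν ξ):
  CH₃OH: 289 − 1(242.8) = 46.24
  O₂: 595.6 − 1.5(242.8) = 231.5
  N₂: 2241 (inert)
  CO₂: 0 + 1(242.8) = 242.8
  H₂O: 0 + 2(242.8) = 485.5
Total out = 3247 mol; y_N₂ = 2241 / 3247 = 0.6901.

0.69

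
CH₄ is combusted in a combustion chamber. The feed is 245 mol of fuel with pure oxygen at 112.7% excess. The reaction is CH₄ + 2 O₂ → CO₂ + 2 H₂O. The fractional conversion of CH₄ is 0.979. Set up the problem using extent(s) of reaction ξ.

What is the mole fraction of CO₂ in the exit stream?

Stoichiometric O₂ = 2 × 245 = 490 mol; O₂ fed = 490 × 2.127 = 1042 mol.
Fuel reacted = 0.979 × 245 → ξ = 239.9 mol.
Outlet (n = n₀ + ν ξ):
  CH₄: 245 − 1(239.9) = 5.145
  O₂: 1042 − 2(239.9) = 562.5
  CO₂: 0 + 1(239.9) = 239.9
  H₂O: 0 + 2(239.9) = 479.7
Total out = 1287 mol; y_CO₂ = 239.9 / 1287 = 0.1863.

0.186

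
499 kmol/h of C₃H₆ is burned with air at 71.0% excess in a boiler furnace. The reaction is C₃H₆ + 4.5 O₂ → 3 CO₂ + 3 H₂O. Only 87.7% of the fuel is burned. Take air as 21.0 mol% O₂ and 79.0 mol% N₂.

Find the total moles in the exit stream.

19000 kmol/h

Stoichiometric O₂ = 4.5 × 499 = 2246 kmol/h; O₂ fed = 2246 × 1.710 = 3840 kmol/h.
N₂ fed = 3840 × 79/21 = 14440 kmol/h.
Fuel reacted = 0.877 × 499 → ξ = 437.6 kmol/h.
Outlet (n = n₀ + ν ξ):
  C₃H₆: 499 − 1(437.6) = 61.38
  O₂: 3840 − 4.5(437.6) = 1871
  N₂: 14440 (inert)
  CO₂: 0 + 3(437.6) = 1313
  H₂O: 0 + 3(437.6) = 1313
Total out = 61.38 + 1871 + 14440 + 1313 + 1313 = 19000 kmol/h.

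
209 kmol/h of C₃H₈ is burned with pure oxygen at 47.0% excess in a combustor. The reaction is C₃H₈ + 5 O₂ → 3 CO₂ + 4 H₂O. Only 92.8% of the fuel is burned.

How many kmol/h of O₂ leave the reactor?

566 kmol/h

Stoichiometric O₂ = 5 × 209 = 1045 kmol/h; O₂ fed = 1045 × 1.470 = 1536 kmol/h.
Fuel reacted = 0.928 × 209 → ξ = 194 kmol/h.
Outlet (n = n₀ + ν ξ):
  C₃H₈: 209 − 1(194) = 15.05
  O₂: 1536 − 5(194) = 566.4
  CO₂: 0 + 3(194) = 581.9
  H₂O: 0 + 4(194) = 775.8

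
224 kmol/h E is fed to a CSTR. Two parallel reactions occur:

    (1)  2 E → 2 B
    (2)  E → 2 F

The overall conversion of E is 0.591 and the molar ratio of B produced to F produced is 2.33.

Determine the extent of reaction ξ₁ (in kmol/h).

ξ₁ = 54.5 kmol/h

Conversion of E: E consumed = 0.591 × 224 = 132.4 kmol/h = 2ξ₁ + 1ξ₂.
Selectivity: 2ξ₁ / (2ξ₂) = 2.33 → ξ₁ = 2.33 ξ₂.
Substitute: (2·2.33 + 1) ξ₂ = 132.4 → ξ₂ = 23.39 kmol/h, ξ₁ = 54.5 kmol/h.
Outlet amounts (n = n₀ + Σ ν·ξ):
  E: 224 − 2(54.5) − 1(23.39) = 91.62
  B: 0 + 2(54.5) = 109
  F: 0 + 2(23.39) = 46.78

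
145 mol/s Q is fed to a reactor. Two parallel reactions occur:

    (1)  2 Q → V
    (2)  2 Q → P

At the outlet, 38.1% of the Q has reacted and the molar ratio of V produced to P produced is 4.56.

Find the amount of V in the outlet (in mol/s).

22.7 mol/s

Conversion of Q: Q consumed = 0.381 × 145 = 55.24 mol/s = 2ξ₁ + 2ξ₂.
Selectivity: 1ξ₁ / (1ξ₂) = 4.56 → ξ₁ = 4.56 ξ₂.
Substitute: (2·4.56 + 2) ξ₂ = 55.24 → ξ₂ = 4.968 mol/s, ξ₁ = 22.65 mol/s.
Outlet amounts (n = n₀ + Σ ν·ξ):
  Q: 145 − 2(22.65) − 2(4.968) = 89.75
  V: 0 + 1(22.65) = 22.65
  P: 0 + 1(4.968) = 4.968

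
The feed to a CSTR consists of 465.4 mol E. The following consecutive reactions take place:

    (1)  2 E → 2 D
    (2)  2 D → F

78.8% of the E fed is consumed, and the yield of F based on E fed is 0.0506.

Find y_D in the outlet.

Conversion of E: E consumed = 2ξ₁ = 0.788 × 465.4 → ξ₁ = 183.4 mol.
Yield of F: 1ξ₂ / 465.4 = 0.0506 → ξ₂ = 23.55 mol.
Outlet amounts (n = n₀ + Σ ν·ξ):
  E: 465.4 − 2(183.4) = 98.66
  D: 0 + 2(183.4) − 2(23.55) = 319.6
  F: 0 + 1(23.55) = 23.55
Total out = 441.9 mol; y_D = 319.6 / 441.9 = 0.7234.

0.723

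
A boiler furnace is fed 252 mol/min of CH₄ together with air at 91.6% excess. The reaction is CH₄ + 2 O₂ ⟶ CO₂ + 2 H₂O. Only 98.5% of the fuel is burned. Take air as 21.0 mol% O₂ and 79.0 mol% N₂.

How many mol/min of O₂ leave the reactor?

Stoichiometric O₂ = 2 × 252 = 504 mol/min; O₂ fed = 504 × 1.916 = 965.7 mol/min.
N₂ fed = 965.7 × 79/21 = 3633 mol/min.
Fuel reacted = 0.985 × 252 → ξ = 248.2 mol/min.
Outlet (n = n₀ + ν ξ):
  CH₄: 252 − 1(248.2) = 3.78
  O₂: 965.7 − 2(248.2) = 469.2
  N₂: 3633 (inert)
  CO₂: 0 + 1(248.2) = 248.2
  H₂O: 0 + 2(248.2) = 496.4

469 mol/min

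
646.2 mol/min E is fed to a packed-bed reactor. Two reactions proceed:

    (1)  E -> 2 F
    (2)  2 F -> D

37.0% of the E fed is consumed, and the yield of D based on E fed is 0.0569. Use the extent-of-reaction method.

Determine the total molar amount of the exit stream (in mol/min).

Conversion of E: E consumed = 1ξ₁ = 0.37 × 646.2 → ξ₁ = 239.1 mol/min.
Yield of D: 1ξ₂ / 646.2 = 0.0569 → ξ₂ = 36.77 mol/min.
Outlet amounts (n = n₀ + Σ ν·ξ):
  E: 646.2 − 1(239.1) = 407.1
  F: 0 + 2(239.1) − 2(36.77) = 404.7
  D: 0 + 1(36.77) = 36.77
Total out = 407.1 + 404.7 + 36.77 = 848.5 mol/min.

849 mol/min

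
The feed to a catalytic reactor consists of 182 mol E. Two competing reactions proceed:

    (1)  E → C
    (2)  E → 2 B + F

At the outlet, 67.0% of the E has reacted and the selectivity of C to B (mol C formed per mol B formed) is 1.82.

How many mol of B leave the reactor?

Conversion of E: E consumed = 0.67 × 182 = 121.9 mol = 1ξ₁ + 1ξ₂.
Selectivity: 1ξ₁ / (2ξ₂) = 1.82 → ξ₁ = 3.64 ξ₂.
Substitute: (1·3.64 + 1) ξ₂ = 121.9 → ξ₂ = 26.28 mol, ξ₁ = 95.66 mol.
Outlet amounts (n = n₀ + Σ ν·ξ):
  E: 182 − 1(95.66) − 1(26.28) = 60.06
  C: 0 + 1(95.66) = 95.66
  B: 0 + 2(26.28) = 52.56
  F: 0 + 1(26.28) = 26.28

52.6 mol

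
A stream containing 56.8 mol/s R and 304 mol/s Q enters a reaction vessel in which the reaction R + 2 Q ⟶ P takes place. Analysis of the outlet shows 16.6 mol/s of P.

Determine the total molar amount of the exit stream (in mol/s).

For P: n = n₀ + 1ξ → 16.6 = 0 + 1ξ, giving ξ = 16.6 mol/s.
Outlet amounts (n = n₀ + ν ξ):
  R: 56.8 − 1(16.6) = 40.2
  Q: 304 − 2(16.6) = 270.8
  P: 0 + 1(16.6) = 16.6
Total out = 40.2 + 270.8 + 16.6 = 327.6 mol/s.

328 mol/s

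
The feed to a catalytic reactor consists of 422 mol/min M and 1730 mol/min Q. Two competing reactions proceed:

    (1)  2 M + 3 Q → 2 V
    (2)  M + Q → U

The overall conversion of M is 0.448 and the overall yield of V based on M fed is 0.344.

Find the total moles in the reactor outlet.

1890 mol/min

Yield of V: 2ξ₁ / 422 = 0.344 → ξ₁ = 72.58 mol/min.
Conversion of M: 2ξ₁ + 1ξ₂ = 0.448 × 422 = 189.1 → ξ₂ = 43.89 mol/min.
Outlet amounts (n = n₀ + Σ ν·ξ):
  M: 422 − 2(72.58) − 1(43.89) = 232.9
  Q: 1730 − 3(72.58) − 1(43.89) = 1468
  V: 0 + 2(72.58) = 145.2
  U: 0 + 1(43.89) = 43.89
Total out = 232.9 + 1468 + 145.2 + 43.89 = 1890 mol/min.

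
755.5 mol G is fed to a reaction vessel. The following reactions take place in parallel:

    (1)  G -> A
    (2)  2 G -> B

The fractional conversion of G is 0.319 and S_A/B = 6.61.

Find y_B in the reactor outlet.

0.0385

Conversion of G: G consumed = 0.319 × 755.5 = 241 mol = 1ξ₁ + 2ξ₂.
Selectivity: 1ξ₁ / (1ξ₂) = 6.61 → ξ₁ = 6.61 ξ₂.
Substitute: (1·6.61 + 2) ξ₂ = 241 → ξ₂ = 27.99 mol, ξ₁ = 185 mol.
Outlet amounts (n = n₀ + Σ ν·ξ):
  G: 755.5 − 1(185) − 2(27.99) = 514.5
  A: 0 + 1(185) = 185
  B: 0 + 1(27.99) = 27.99
Total out = 727.5 mol; y_B = 27.99 / 727.5 = 0.03848.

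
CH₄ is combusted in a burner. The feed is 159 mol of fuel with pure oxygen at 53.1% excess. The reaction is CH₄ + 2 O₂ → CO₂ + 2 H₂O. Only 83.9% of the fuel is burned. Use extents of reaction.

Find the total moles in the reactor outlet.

Stoichiometric O₂ = 2 × 159 = 318 mol; O₂ fed = 318 × 1.531 = 486.9 mol.
Fuel reacted = 0.839 × 159 → ξ = 133.4 mol.
Outlet (n = n₀ + ν ξ):
  CH₄: 159 − 1(133.4) = 25.6
  O₂: 486.9 − 2(133.4) = 220.1
  CO₂: 0 + 1(133.4) = 133.4
  H₂O: 0 + 2(133.4) = 266.8
Total out = 25.6 + 220.1 + 133.4 + 266.8 = 645.9 mol.

646 mol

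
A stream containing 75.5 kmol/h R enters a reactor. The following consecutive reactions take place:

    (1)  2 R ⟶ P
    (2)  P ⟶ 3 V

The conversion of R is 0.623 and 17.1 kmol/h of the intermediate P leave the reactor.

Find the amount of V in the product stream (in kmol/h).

19.3 kmol/h

Conversion of R: R consumed = 2ξ₁ = 0.623 × 75.5 → ξ₁ = 23.52 kmol/h.
P balance: n_P = 0 + 1ξ₁ − 1ξ₂ = 17.1 → ξ₂ = (1·23.52 − 17.1)/1 = 6.418 kmol/h.
Outlet amounts (n = n₀ + Σ ν·ξ):
  R: 75.5 − 2(23.52) = 28.46
  P: 0 + 1(23.52) − 1(6.418) = 17.1
  V: 0 + 3(6.418) = 19.25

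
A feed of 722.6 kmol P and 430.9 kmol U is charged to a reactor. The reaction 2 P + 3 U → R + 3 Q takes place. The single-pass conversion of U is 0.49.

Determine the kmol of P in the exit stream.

582 kmol

U reacted = 0.49 × 430.9 = 211.1 kmol; ν_U = −3, so ξ = 211.1/3 = 70.38 kmol.
Outlet amounts (n = n₀ + ν ξ):
  P: 722.6 − 2(70.38) = 581.8
  U: 430.9 − 3(70.38) = 219.8
  R: 0 + 1(70.38) = 70.38
  Q: 0 + 3(70.38) = 211.1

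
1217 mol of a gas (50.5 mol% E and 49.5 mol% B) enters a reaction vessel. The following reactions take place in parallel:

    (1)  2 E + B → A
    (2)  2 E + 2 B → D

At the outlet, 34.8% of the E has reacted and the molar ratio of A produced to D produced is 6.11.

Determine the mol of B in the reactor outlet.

Conversion of E: E consumed = 0.348 × 614.6 = 213.9 mol = 2ξ₁ + 2ξ₂.
Selectivity: 1ξ₁ / (1ξ₂) = 6.11 → ξ₁ = 6.11 ξ₂.
Substitute: (2·6.11 + 2) ξ₂ = 213.9 → ξ₂ = 15.04 mol, ξ₁ = 91.9 mol.
Outlet amounts (n = n₀ + Σ ν·ξ):
  E: 614.6 − 2(91.9) − 2(15.04) = 400.7
  B: 602.4 − 1(91.9) − 2(15.04) = 480.4
  A: 0 + 1(91.9) = 91.9
  D: 0 + 1(15.04) = 15.04

480 mol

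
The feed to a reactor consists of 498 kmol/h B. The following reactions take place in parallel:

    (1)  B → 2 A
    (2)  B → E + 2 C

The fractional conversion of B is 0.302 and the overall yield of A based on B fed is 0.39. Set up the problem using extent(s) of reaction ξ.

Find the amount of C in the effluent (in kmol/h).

107 kmol/h

Yield of A: 2ξ₁ / 498 = 0.39 → ξ₁ = 97.11 kmol/h.
Conversion of B: 1ξ₁ + 1ξ₂ = 0.302 × 498 = 150.4 → ξ₂ = 53.29 kmol/h.
Outlet amounts (n = n₀ + Σ ν·ξ):
  B: 498 − 1(97.11) − 1(53.29) = 347.6
  A: 0 + 2(97.11) = 194.2
  E: 0 + 1(53.29) = 53.29
  C: 0 + 2(53.29) = 106.6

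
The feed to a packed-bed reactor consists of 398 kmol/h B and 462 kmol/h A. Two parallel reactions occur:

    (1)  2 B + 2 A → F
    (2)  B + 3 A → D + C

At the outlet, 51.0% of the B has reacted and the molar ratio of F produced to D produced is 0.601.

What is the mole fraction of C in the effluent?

0.181

Conversion of B: B consumed = 0.51 × 398 = 203 kmol/h = 2ξ₁ + 1ξ₂.
Selectivity: 1ξ₁ / (1ξ₂) = 0.601 → ξ₁ = 0.601 ξ₂.
Substitute: (2·0.601 + 1) ξ₂ = 203 → ξ₂ = 92.18 kmol/h, ξ₁ = 55.4 kmol/h.
Outlet amounts (n = n₀ + Σ ν·ξ):
  B: 398 − 2(55.4) − 1(92.18) = 195
  A: 462 − 2(55.4) − 3(92.18) = 74.66
  F: 0 + 1(55.4) = 55.4
  D: 0 + 1(92.18) = 92.18
  C: 0 + 1(92.18) = 92.18
Total out = 509.4 kmol/h; y_C = 92.18 / 509.4 = 0.1809.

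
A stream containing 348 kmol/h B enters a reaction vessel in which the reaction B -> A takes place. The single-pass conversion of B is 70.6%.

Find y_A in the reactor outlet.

B reacted = 0.706 × 348 = 245.7 kmol/h; ν_B = −1, so ξ = 245.7/1 = 245.7 kmol/h.
Outlet amounts (n = n₀ + ν ξ):
  B: 348 − 1(245.7) = 102.3
  A: 0 + 1(245.7) = 245.7
Total out = 348 kmol/h; y_A = 245.7 / 348 = 0.706.

0.706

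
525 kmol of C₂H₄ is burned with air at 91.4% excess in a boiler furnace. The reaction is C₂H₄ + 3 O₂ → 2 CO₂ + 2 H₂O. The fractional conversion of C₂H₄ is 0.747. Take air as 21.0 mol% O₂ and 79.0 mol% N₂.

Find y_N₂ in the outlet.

0.762

Stoichiometric O₂ = 3 × 525 = 1575 kmol; O₂ fed = 1575 × 1.914 = 3015 kmol.
N₂ fed = 3015 × 79/21 = 11340 kmol.
Fuel reacted = 0.747 × 525 → ξ = 392.2 kmol.
Outlet (n = n₀ + ν ξ):
  C₂H₄: 525 − 1(392.2) = 132.8
  O₂: 3015 − 3(392.2) = 1838
  N₂: 11340 (inert)
  CO₂: 0 + 2(392.2) = 784.4
  H₂O: 0 + 2(392.2) = 784.4
Total out = 14880 kmol; y_N₂ = 11340 / 14880 = 0.7621.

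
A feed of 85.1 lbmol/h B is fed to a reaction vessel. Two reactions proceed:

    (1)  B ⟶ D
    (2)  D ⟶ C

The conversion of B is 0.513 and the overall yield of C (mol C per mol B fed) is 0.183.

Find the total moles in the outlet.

85.1 lbmol/h

Conversion of B: B consumed = 1ξ₁ = 0.513 × 85.1 → ξ₁ = 43.66 lbmol/h.
Yield of C: 1ξ₂ / 85.1 = 0.183 → ξ₂ = 15.57 lbmol/h.
Outlet amounts (n = n₀ + Σ ν·ξ):
  B: 85.1 − 1(43.66) = 41.44
  D: 0 + 1(43.66) − 1(15.57) = 28.08
  C: 0 + 1(15.57) = 15.57
Total out = 41.44 + 28.08 + 15.57 = 85.1 lbmol/h.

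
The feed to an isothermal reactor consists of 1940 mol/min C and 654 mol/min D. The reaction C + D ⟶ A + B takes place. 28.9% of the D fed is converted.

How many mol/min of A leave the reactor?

189 mol/min

D reacted = 0.289 × 654 = 189 mol/min; ν_D = −1, so ξ = 189/1 = 189 mol/min.
Outlet amounts (n = n₀ + ν ξ):
  C: 1940 − 1(189) = 1751
  D: 654 − 1(189) = 465
  A: 0 + 1(189) = 189
  B: 0 + 1(189) = 189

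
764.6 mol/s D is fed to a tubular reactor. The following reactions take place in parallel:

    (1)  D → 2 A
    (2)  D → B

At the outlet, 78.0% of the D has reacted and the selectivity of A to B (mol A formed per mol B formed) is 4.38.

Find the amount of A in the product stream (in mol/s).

819 mol/s

Conversion of D: D consumed = 0.78 × 764.6 = 596.4 mol/s = 1ξ₁ + 1ξ₂.
Selectivity: 2ξ₁ / (1ξ₂) = 4.38 → ξ₁ = 2.19 ξ₂.
Substitute: (1·2.19 + 1) ξ₂ = 596.4 → ξ₂ = 187 mol/s, ξ₁ = 409.4 mol/s.
Outlet amounts (n = n₀ + Σ ν·ξ):
  D: 764.6 − 1(409.4) − 1(187) = 168.2
  A: 0 + 2(409.4) = 818.9
  B: 0 + 1(187) = 187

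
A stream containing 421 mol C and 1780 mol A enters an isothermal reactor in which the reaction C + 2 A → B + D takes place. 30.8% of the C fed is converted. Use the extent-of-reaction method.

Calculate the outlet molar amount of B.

130 mol

C reacted = 0.308 × 421 = 129.7 mol; ν_C = −1, so ξ = 129.7/1 = 129.7 mol.
Outlet amounts (n = n₀ + ν ξ):
  C: 421 − 1(129.7) = 291.3
  A: 1780 − 2(129.7) = 1521
  B: 0 + 1(129.7) = 129.7
  D: 0 + 1(129.7) = 129.7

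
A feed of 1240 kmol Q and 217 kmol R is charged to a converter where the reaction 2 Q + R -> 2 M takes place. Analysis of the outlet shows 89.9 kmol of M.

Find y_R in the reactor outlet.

0.122

For M: n = n₀ + 2ξ → 89.9 = 0 + 2ξ, giving ξ = 44.95 kmol.
Outlet amounts (n = n₀ + ν ξ):
  Q: 1240 − 2(44.95) = 1150
  R: 217 − 1(44.95) = 172.1
  M: 0 + 2(44.95) = 89.9
Total out = 1412 kmol; y_R = 172.1 / 1412 = 0.1218.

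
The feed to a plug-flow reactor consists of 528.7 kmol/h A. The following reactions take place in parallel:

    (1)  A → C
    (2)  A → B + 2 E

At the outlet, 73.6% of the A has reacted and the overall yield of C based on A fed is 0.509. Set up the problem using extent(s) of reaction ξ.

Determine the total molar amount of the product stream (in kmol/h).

Yield of C: 1ξ₁ / 528.7 = 0.509 → ξ₁ = 269.1 kmol/h.
Conversion of A: 1ξ₁ + 1ξ₂ = 0.736 × 528.7 = 389.1 → ξ₂ = 120 kmol/h.
Outlet amounts (n = n₀ + Σ ν·ξ):
  A: 528.7 − 1(269.1) − 1(120) = 139.6
  C: 0 + 1(269.1) = 269.1
  B: 0 + 1(120) = 120
  E: 0 + 2(120) = 240
Total out = 139.6 + 269.1 + 120 + 240 = 768.7 kmol/h.

769 kmol/h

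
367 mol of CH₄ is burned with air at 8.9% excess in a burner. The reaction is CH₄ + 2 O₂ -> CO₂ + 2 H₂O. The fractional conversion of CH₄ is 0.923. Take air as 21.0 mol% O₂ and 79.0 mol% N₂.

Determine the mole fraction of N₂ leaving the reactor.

0.721

Stoichiometric O₂ = 2 × 367 = 734 mol; O₂ fed = 734 × 1.089 = 799.3 mol.
N₂ fed = 799.3 × 79/21 = 3007 mol.
Fuel reacted = 0.923 × 367 → ξ = 338.7 mol.
Outlet (n = n₀ + ν ξ):
  CH₄: 367 − 1(338.7) = 28.26
  O₂: 799.3 − 2(338.7) = 121.8
  N₂: 3007 (inert)
  CO₂: 0 + 1(338.7) = 338.7
  H₂O: 0 + 2(338.7) = 677.5
Total out = 4173 mol; y_N₂ = 3007 / 4173 = 0.7205.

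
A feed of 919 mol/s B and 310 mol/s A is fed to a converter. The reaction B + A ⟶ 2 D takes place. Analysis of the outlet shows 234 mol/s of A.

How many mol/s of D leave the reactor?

For A: n = n₀ − 1ξ → 234 = 310 − 1ξ, giving ξ = 76 mol/s.
Outlet amounts (n = n₀ + ν ξ):
  B: 919 − 1(76) = 843
  A: 310 − 1(76) = 234
  D: 0 + 2(76) = 152

152 mol/s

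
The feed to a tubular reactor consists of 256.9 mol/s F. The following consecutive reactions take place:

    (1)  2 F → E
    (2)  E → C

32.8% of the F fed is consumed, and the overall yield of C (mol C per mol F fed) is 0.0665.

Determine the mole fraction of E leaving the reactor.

Conversion of F: F consumed = 2ξ₁ = 0.328 × 256.9 → ξ₁ = 42.13 mol/s.
Yield of C: 1ξ₂ / 256.9 = 0.0665 → ξ₂ = 17.08 mol/s.
Outlet amounts (n = n₀ + Σ ν·ξ):
  F: 256.9 − 2(42.13) = 172.6
  E: 0 + 1(42.13) − 1(17.08) = 25.05
  C: 0 + 1(17.08) = 17.08
Total out = 214.8 mol/s; y_E = 25.05 / 214.8 = 0.1166.

0.117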